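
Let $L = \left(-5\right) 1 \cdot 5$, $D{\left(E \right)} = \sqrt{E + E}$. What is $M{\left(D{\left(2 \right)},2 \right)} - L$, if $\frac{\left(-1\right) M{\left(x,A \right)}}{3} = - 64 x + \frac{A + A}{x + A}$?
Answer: $406$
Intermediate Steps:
$D{\left(E \right)} = \sqrt{2} \sqrt{E}$ ($D{\left(E \right)} = \sqrt{2 E} = \sqrt{2} \sqrt{E}$)
$M{\left(x,A \right)} = 192 x - \frac{6 A}{A + x}$ ($M{\left(x,A \right)} = - 3 \left(- 64 x + \frac{A + A}{x + A}\right) = - 3 \left(- 64 x + \frac{2 A}{A + x}\right) = 192 x - \frac{6 A}{A + x}$)
$L = -25$ ($L = \left(-5\right) 5 = -25$)
$M{\left(D{\left(2 \right)},2 \right)} - L = \frac{6 \left(\left(-1\right) 2 + 32 \left(\sqrt{2} \sqrt{2}\right)^{2} + 32 \cdot 2 \sqrt{2} \sqrt{2}\right)}{2 + \sqrt{2} \sqrt{2}} - -25 = \frac{6 \left(-2 + 32 \cdot 2^{2} + 32 \cdot 2 \cdot 2\right)}{2 + 2} + 25 = \frac{6 \left(-2 + 32 \cdot 4 + 128\right)}{4} + 25 = 6 \cdot \frac{1}{4} \left(-2 + 128 + 128\right) + 25 = 6 \cdot \frac{1}{4} \cdot 254 + 25 = 381 + 25 = 406$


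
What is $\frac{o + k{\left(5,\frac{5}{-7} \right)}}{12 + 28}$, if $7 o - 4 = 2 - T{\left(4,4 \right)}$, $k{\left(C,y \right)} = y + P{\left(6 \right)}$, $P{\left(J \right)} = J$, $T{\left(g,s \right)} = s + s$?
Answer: $\frac{1}{8} \approx 0.125$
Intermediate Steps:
$T{\left(g,s \right)} = 2 s$
$k{\left(C,y \right)} = 6 + y$ ($k{\left(C,y \right)} = y + 6 = 6 + y$)
$o = - \frac{2}{7}$ ($o = \frac{4}{7} + \frac{2 - 2 \cdot 4}{7} = \frac{4}{7} + \frac{2 - 8}{7} = \frac{4}{7} + \frac{1}{7} \left(-6\right) = \frac{4}{7} - \frac{6}{7} = - \frac{2}{7} \approx -0.28571$)
$\frac{o + k{\left(5,\frac{5}{-7} \right)}}{12 + 28} = \frac{- \frac{2}{7} + \left(6 + \frac{5}{-7}\right)}{12 + 28} = \frac{- \frac{2}{7} + \left(6 + 5 \left(- \frac{1}{7}\right)\right)}{40} = \left(- \frac{2}{7} + \left(6 - \frac{5}{7}\right)\right) \frac{1}{40} = \left(- \frac{2}{7} + \frac{37}{7}\right) \frac{1}{40} = 5 \cdot \frac{1}{40} = \frac{1}{8}$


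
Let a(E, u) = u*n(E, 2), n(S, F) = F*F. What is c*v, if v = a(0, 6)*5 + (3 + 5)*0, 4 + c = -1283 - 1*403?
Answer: -202800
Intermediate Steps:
n(S, F) = F²
a(E, u) = 4*u (a(E, u) = u*2² = u*4 = 4*u)
c = -1690 (c = -4 + (-1283 - 1*403) = -4 + (-1283 - 403) = -4 - 1686 = -1690)
v = 120 (v = (4*6)*5 + (3 + 5)*0 = 24*5 + 8*0 = 120 + 0 = 120)
c*v = -1690*120 = -202800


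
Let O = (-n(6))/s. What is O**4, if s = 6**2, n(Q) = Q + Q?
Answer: 1/81 ≈ 0.012346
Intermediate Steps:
n(Q) = 2*Q
s = 36
O = -1/3 (O = -2*6/36 = -1*12*(1/36) = -12*1/36 = -1/3 ≈ -0.33333)
O**4 = (-1/3)**4 = 1/81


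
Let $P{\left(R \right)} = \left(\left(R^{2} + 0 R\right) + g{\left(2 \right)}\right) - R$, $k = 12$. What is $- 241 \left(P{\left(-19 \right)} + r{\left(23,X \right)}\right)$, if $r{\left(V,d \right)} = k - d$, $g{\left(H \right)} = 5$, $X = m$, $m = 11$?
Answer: $-93026$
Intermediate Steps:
$X = 11$
$r{\left(V,d \right)} = 12 - d$
$P{\left(R \right)} = 5 + R^{2} - R$ ($P{\left(R \right)} = \left(\left(R^{2} + 0 R\right) + 5\right) - R = \left(\left(R^{2} + 0\right) + 5\right) - R = \left(R^{2} + 5\right) - R = \left(5 + R^{2}\right) - R = 5 + R^{2} - R$)
$- 241 \left(P{\left(-19 \right)} + r{\left(23,X \right)}\right) = - 241 \left(\left(5 + \left(-19\right)^{2} - -19\right) + \left(12 - 11\right)\right) = - 241 \left(\left(5 + 361 + 19\right) + \left(12 - 11\right)\right) = - 241 \left(385 + 1\right) = \left(-241\right) 386 = -93026$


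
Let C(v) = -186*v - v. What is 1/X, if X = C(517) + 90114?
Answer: -1/6565 ≈ -0.00015232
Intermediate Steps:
C(v) = -187*v
X = -6565 (X = -187*517 + 90114 = -96679 + 90114 = -6565)
1/X = 1/(-6565) = -1/6565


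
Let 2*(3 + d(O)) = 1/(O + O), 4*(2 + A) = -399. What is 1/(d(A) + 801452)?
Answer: 407/326189742 ≈ 1.2477e-6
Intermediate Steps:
A = -407/4 (A = -2 + (¼)*(-399) = -2 - 399/4 = -407/4 ≈ -101.75)
d(O) = -3 + 1/(4*O) (d(O) = -3 + 1/(2*(O + O)) = -3 + 1/(2*((2*O))) = -3 + (1/(2*O))/2 = -3 + 1/(4*O))
1/(d(A) + 801452) = 1/((-3 + 1/(4*(-407/4))) + 801452) = 1/((-3 + (¼)*(-4/407)) + 801452) = 1/((-3 - 1/407) + 801452) = 1/(-1222/407 + 801452) = 1/(326189742/407) = 407/326189742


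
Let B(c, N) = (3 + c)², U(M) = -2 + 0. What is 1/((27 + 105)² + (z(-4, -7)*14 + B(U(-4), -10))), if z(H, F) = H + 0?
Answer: 1/17369 ≈ 5.7574e-5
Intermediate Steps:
U(M) = -2
z(H, F) = H
1/((27 + 105)² + (z(-4, -7)*14 + B(U(-4), -10))) = 1/((27 + 105)² + (-4*14 + (3 - 2)²)) = 1/(132² + (-56 + 1²)) = 1/(17424 + (-56 + 1)) = 1/(17424 - 55) = 1/17369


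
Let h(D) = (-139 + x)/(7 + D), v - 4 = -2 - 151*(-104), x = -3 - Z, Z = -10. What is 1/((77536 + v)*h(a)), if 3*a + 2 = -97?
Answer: 13/6153972 ≈ 2.1125e-6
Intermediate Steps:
x = 7 (x = -3 - 1*(-10) = -3 + 10 = 7)
a = -33 (a = -2/3 + (1/3)*(-97) = -2/3 - 97/3 = -33)
v = 15706 (v = 4 + (-2 - 151*(-104)) = 4 + (-2 + 15704) = 4 + 15702 = 15706)
h(D) = -132/(7 + D) (h(D) = (-139 + 7)/(7 + D) = -132/(7 + D))
1/((77536 + v)*h(a)) = 1/((77536 + 15706)*((-132/(7 - 33)))) = 1/(93242*((-132/(-26)))) = 1/(93242*((-132*(-1/26)))) = 1/(93242*(66/13)) = (1/93242)*(13/66) = 13/6153972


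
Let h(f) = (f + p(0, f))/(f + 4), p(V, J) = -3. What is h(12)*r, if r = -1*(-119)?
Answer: 1071/16 ≈ 66.938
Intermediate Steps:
r = 119
h(f) = (-3 + f)/(4 + f) (h(f) = (f - 3)/(f + 4) = (-3 + f)/(4 + f))
h(12)*r = ((-3 + 12)/(4 + 12))*119 = (9/16)*119 = 1071/16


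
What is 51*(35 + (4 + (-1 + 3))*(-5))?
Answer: 255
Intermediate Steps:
51*(35 + (4 + (-1 + 3))*(-5)) = 51*(35 + (4 + 2)*(-5)) = 51*(35 + 6*(-5)) = 51*(35 - 30) = 51*5 = 255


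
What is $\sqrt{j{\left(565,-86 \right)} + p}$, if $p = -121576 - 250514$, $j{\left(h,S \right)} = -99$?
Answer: $i \sqrt{372189} \approx 610.07 i$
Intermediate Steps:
$p = -372090$
$\sqrt{j{\left(565,-86 \right)} + p} = \sqrt{-99 - 372090} = \sqrt{-372189} = i \sqrt{372189}$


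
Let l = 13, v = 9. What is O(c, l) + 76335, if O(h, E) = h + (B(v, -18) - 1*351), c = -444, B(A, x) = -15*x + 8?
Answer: 75818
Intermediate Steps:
B(A, x) = 8 - 15*x
O(h, E) = -73 + h (O(h, E) = h + ((8 - 15*(-18)) - 1*351) = h + ((8 + 270) - 351) = h + (278 - 351) = h - 73 = -73 + h)
O(c, l) + 76335 = (-73 - 444) + 76335 = -517 + 76335 = 75818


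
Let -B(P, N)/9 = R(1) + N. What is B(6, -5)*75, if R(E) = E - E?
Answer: 3375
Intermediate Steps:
R(E) = 0
B(P, N) = -9*N (B(P, N) = -9*(0 + N) = -9*N)
B(6, -5)*75 = -9*(-5)*75 = 45*75 = 3375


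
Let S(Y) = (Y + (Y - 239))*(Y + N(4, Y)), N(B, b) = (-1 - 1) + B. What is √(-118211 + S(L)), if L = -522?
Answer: √548949 ≈ 740.91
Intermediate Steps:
N(B, b) = -2 + B
S(Y) = (-239 + 2*Y)*(2 + Y) (S(Y) = (Y + (Y - 239))*(Y + (-2 + 4)) = (Y + (-239 + Y))*(Y + 2) = (-239 + 2*Y)*(2 + Y))
√(-118211 + S(L)) = √(-118211 + (-478 - 235*(-522) + 2*(-522)²)) = √(-118211 + (-478 + 122670 + 2*272484)) = √(-118211 + (-478 + 122670 + 544968)) = √(-118211 + 667160) = √548949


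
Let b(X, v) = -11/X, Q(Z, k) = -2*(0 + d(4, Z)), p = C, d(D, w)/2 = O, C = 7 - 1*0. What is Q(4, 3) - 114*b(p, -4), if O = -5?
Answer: 1394/7 ≈ 199.14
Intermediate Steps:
C = 7 (C = 7 + 0 = 7)
d(D, w) = -10 (d(D, w) = 2*(-5) = -10)
p = 7
Q(Z, k) = 20 (Q(Z, k) = -2*(0 - 10) = -2*(-10) = 20)
Q(4, 3) - 114*b(p, -4) = 20 - (-1254)/7 = 20 - 114*(-11/7) = 20 + 1254/7 = 1394/7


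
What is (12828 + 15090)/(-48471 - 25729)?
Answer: -13959/37100 ≈ -0.37625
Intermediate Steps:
(12828 + 15090)/(-48471 - 25729) = 27918/(-74200) = 27918*(-1/74200) = -13959/37100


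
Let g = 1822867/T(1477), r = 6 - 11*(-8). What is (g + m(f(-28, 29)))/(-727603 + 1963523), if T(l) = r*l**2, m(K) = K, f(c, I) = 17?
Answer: 3487906209/253442360237920 ≈ 1.3762e-5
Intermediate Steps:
r = 94 (r = 6 + 88 = 94)
T(l) = 94*l**2
g = 1822867/205063726 (g = 1822867/((94*1477**2)) = 1822867/((94*2181529)) = 1822867/205063726 ≈ 0.0088893)
(g + m(f(-28, 29)))/(-727603 + 1963523) = (1822867/205063726 + 17)/(-727603 + 1963523) = (3487906209/205063726)/1235920 = (3487906209/205063726)*(1/1235920) = 3487906209/253442360237920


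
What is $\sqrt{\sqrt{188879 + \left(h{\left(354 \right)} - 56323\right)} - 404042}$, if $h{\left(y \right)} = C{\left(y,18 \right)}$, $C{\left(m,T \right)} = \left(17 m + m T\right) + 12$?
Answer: $\sqrt{-404042 + 11 \sqrt{1198}} \approx 635.34 i$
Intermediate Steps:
$C{\left(m,T \right)} = 12 + 17 m + T m$ ($C{\left(m,T \right)} = \left(17 m + T m\right) + 12 = 12 + 17 m + T m$)
$h{\left(y \right)} = 12 + 35 y$ ($h{\left(y \right)} = 12 + 17 y + 18 y = 12 + 35 y$)
$\sqrt{\sqrt{188879 + \left(h{\left(354 \right)} - 56323\right)} - 404042} = \sqrt{\sqrt{188879 + \left(\left(12 + 35 \cdot 354\right) - 56323\right)} - 404042} = \sqrt{\sqrt{188879 + \left(\left(12 + 12390\right) - 56323\right)} - 404042} = \sqrt{\sqrt{188879 + \left(12402 - 56323\right)} - 404042} = \sqrt{\sqrt{188879 - 43921} - 404042} = \sqrt{\sqrt{144958} - 404042} = \sqrt{11 \sqrt{1198} - 404042} = \sqrt{-404042 + 11 \sqrt{1198}}$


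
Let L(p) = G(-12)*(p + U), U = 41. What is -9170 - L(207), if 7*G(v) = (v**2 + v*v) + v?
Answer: -132638/7 ≈ -18948.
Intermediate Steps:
G(v) = v/7 + 2*v**2/7 (G(v) = ((v**2 + v*v) + v)/7 = ((v**2 + v**2) + v)/7 = (2*v**2 + v)/7 = (v + 2*v**2)/7 = v/7 + 2*v**2/7)
L(p) = 11316/7 + 276*p/7 (L(p) = ((1/7)*(-12)*(1 + 2*(-12)))*(p + 41) = ((1/7)*(-12)*(1 - 24))*(41 + p) = ((1/7)*(-12)*(-23))*(41 + p) = 276*(41 + p)/7 = 11316/7 + 276*p/7)
-9170 - L(207) = -9170 - (11316/7 + (276/7)*207) = -9170 - (11316/7 + 57132/7) = -9170 - 1*68448/7 = -9170 - 68448/7 = -132638/7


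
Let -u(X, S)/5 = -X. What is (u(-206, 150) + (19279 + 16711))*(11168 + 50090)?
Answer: 2141579680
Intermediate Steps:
u(X, S) = 5*X (u(X, S) = -(-5)*X = 5*X)
(u(-206, 150) + (19279 + 16711))*(11168 + 50090) = (5*(-206) + (19279 + 16711))*(11168 + 50090) = (-1030 + 35990)*61258 = 34960*61258 = 2141579680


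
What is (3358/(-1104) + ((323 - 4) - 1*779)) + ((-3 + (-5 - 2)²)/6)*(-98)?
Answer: -9715/8 ≈ -1214.4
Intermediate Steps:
(3358/(-1104) + ((323 - 4) - 1*779)) + ((-3 + (-5 - 2)²)/6)*(-98) = (3358*(-1/1104) + (319 - 779)) + ((-3 + (-7)²)*(⅙))*(-98) = (-73/24 - 460) + ((-3 + 49)*(⅙))*(-98) = -11113/24 + (46*(⅙))*(-98) = -11113/24 + (23/3)*(-98) = -11113/24 - 2254/3 = -9715/8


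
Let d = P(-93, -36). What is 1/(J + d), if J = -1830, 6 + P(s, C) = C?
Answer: -1/1872 ≈ -0.00053419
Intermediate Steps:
P(s, C) = -6 + C
d = -42 (d = -6 - 36 = -42)
1/(J + d) = 1/(-1830 - 42) = 1/(-1872) = -1/1872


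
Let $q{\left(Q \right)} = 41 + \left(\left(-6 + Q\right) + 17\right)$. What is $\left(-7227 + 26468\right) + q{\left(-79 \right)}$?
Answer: $19214$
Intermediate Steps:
$q{\left(Q \right)} = 52 + Q$ ($q{\left(Q \right)} = 41 + \left(11 + Q\right) = 52 + Q$)
$\left(-7227 + 26468\right) + q{\left(-79 \right)} = \left(-7227 + 26468\right) + \left(52 - 79\right) = 19241 - 27 = 19214$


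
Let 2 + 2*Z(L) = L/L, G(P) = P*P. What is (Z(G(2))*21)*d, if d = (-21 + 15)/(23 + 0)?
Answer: 63/23 ≈ 2.7391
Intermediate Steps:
G(P) = P²
Z(L) = -½ (Z(L) = -1 + (L/L)/2 = -1 + (½)*1 = -1 + ½ = -½)
d = -6/23 ≈ -0.26087
(Z(G(2))*21)*d = -½*21*(-6/23) = -21/2*(-6/23) = 63/23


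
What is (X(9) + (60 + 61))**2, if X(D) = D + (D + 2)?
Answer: 19881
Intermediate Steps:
X(D) = 2 + 2*D (X(D) = D + (2 + D) = 2 + 2*D)
(X(9) + (60 + 61))**2 = ((2 + 2*9) + (60 + 61))**2 = ((2 + 18) + 121)**2 = (20 + 121)**2 = 141**2 = 19881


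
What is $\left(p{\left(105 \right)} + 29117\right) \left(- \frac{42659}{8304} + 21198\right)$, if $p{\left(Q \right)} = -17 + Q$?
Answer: $\frac{1713219163755}{2768} \approx 6.1894 \cdot 10^{8}$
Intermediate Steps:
$\left(p{\left(105 \right)} + 29117\right) \left(- \frac{42659}{8304} + 21198\right) = \left(\left(-17 + 105\right) + 29117\right) \left(- \frac{42659}{8304} + 21198\right) = \left(88 + 29117\right) \left(\left(-42659\right) \frac{1}{8304} + 21198\right) = 29205 \left(- \frac{42659}{8304} + 21198\right) = 29205 \cdot \frac{175985533}{8304} = \frac{1713219163755}{2768}$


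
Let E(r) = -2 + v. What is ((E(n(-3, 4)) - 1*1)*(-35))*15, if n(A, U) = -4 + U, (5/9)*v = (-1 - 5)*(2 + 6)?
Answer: 46935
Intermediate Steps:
v = -432/5 (v = 9*((-1 - 5)*(2 + 6))/5 = 9*(-6*8)/5 = (9/5)*(-48) = -432/5 ≈ -86.400)
E(r) = -442/5 (E(r) = -2 - 432/5 = -442/5)
((E(n(-3, 4)) - 1*1)*(-35))*15 = ((-442/5 - 1*1)*(-35))*15 = ((-442/5 - 1)*(-35))*15 = -447/5*(-35)*15 = 3129*15 = 46935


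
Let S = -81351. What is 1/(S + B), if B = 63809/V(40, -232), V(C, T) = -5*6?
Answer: -30/2504339 ≈ -1.1979e-5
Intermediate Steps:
V(C, T) = -30
B = -63809/30 (B = 63809/(-30) = 63809*(-1/30) = -63809/30 ≈ -2127.0)
1/(S + B) = 1/(-81351 - 63809/30) = 1/(-2504339/30) = -30/2504339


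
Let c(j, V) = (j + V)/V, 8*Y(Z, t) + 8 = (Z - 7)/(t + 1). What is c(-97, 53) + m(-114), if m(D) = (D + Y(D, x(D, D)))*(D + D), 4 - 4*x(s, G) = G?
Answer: 85132117/3233 ≈ 26332.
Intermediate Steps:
x(s, G) = 1 - G/4
Y(Z, t) = -1 + (-7 + Z)/(8*(1 + t)) (Y(Z, t) = -1 + ((Z - 7)/(t + 1))/8 = -1 + ((-7 + Z)/(1 + t))/8 = -1 + (-7 + Z)/(8*(1 + t)))
m(D) = 2*D*(D + (-23 + 3*D)/(8*(2 - D/4))) (m(D) = (D + (-15 + D - 8*(1 - D/4))/(8*(1 + (1 - D/4))))*(D + D) = (D + (-15 + D + (-8 + 2*D))/(8*(2 - D/4)))*(2*D) = (D + (-23 + 3*D)/(8*(2 - D/4)))*(2*D) = 2*D*(D + (-23 + 3*D)/(8*(2 - D/4))))
c(j, V) = (V + j)/V
c(-97, 53) + m(-114) = (53 - 97)/53 - 114*(23 - 19*(-114) + 2*(-114)**2)/(-8 - 114) = (1/53)*(-44) - 114*(23 + 2166 + 2*12996)/(-122) = -44/53 - 114*(-1/122)*(23 + 2166 + 25992) = -44/53 - 114*(-1/122)*28181 = -44/53 + 1606317/61 = 85132117/3233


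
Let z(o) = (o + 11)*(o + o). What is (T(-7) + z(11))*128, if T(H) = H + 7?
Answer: 61952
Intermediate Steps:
T(H) = 7 + H
z(o) = 2*o*(11 + o) (z(o) = (11 + o)*(2*o) = 2*o*(11 + o))
(T(-7) + z(11))*128 = ((7 - 7) + 2*11*(11 + 11))*128 = (0 + 2*11*22)*128 = (0 + 484)*128 = 484*128 = 61952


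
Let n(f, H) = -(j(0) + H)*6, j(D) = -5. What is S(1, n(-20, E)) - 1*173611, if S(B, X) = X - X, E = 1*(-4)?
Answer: -173611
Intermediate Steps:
E = -4
n(f, H) = 30 - 6*H (n(f, H) = -(-5 + H)*6 = -(-30 + 6*H) = 30 - 6*H)
S(B, X) = 0
S(1, n(-20, E)) - 1*173611 = 0 - 1*173611 = 0 - 173611 = -173611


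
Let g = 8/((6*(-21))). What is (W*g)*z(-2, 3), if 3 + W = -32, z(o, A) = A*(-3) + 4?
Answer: -100/9 ≈ -11.111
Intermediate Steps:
z(o, A) = 4 - 3*A (z(o, A) = -3*A + 4 = 4 - 3*A)
W = -35 (W = -3 - 32 = -35)
g = -4/63 (g = 8/(-126) = 8*(-1/126) = -4/63 ≈ -0.063492)
(W*g)*z(-2, 3) = (-35*(-4/63))*(4 - 3*3) = 20*(4 - 9)/9 = (20/9)*(-5) = -100/9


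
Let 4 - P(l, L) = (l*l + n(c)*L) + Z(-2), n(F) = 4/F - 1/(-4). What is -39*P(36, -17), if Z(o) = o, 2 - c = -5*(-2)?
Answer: 201903/4 ≈ 50476.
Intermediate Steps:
c = -8 (c = 2 - (-5)*(-2) = 2 - 1*10 = 2 - 10 = -8)
n(F) = 1/4 + 4/F (n(F) = 4/F - 1*(-1/4) = 4/F + 1/4 = 1/4 + 4/F)
P(l, L) = 6 - l**2 + L/4 (P(l, L) = 4 - ((l*l + ((1/4)*(16 - 8)/(-8))*L) - 2) = 4 - ((l**2 + ((1/4)*(-1/8)*8)*L) - 2) = 4 - ((l**2 - L/4) - 2) = 4 - (-2 + l**2 - L/4) = 4 + (2 - l**2 + L/4) = 6 - l**2 + L/4)
-39*P(36, -17) = -39*(6 - 1*36**2 + (1/4)*(-17)) = -39*(6 - 1*1296 - 17/4) = -39*(6 - 1296 - 17/4) = -39*(-5177/4) = 201903/4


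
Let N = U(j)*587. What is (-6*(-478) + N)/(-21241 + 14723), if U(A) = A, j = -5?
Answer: 67/6518 ≈ 0.010279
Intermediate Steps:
N = -2935 (N = -5*587 = -2935)
(-6*(-478) + N)/(-21241 + 14723) = (-6*(-478) - 2935)/(-21241 + 14723) = (2868 - 2935)/(-6518) = -67*(-1/6518) = 67/6518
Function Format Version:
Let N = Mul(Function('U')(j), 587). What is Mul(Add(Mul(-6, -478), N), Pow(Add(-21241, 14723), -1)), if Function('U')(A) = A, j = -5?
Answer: Rational(67, 6518) ≈ 0.010279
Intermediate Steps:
N = -2935 (N = Mul(-5, 587) = -2935)
Mul(Add(Mul(-6, -478), N), Pow(Add(-21241, 14723), -1)) = Mul(Add(Mul(-6, -478), -2935), Pow(Add(-21241, 14723), -1)) = Mul(Add(2868, -2935), Pow(-6518, -1)) = Mul(-67, Rational(-1, 6518)) = Rational(67, 6518)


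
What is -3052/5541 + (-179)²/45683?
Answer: 38114665/253129503 ≈ 0.15057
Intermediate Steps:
-3052/5541 + (-179)²/45683 = -3052*1/5541 + 32041*(1/45683) = -3052/5541 + 32041/45683 = 38114665/253129503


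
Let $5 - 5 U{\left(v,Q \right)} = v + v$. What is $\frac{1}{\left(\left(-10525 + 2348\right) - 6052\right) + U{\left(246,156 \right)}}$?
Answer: $- \frac{5}{71632} \approx -6.9801 \cdot 10^{-5}$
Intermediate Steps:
$U{\left(v,Q \right)} = 1 - \frac{2 v}{5}$ ($U{\left(v,Q \right)} = 1 - \frac{v + v}{5} = 1 - \frac{2 v}{5}$)
$\frac{1}{\left(\left(-10525 + 2348\right) - 6052\right) + U{\left(246,156 \right)}} = \frac{1}{\left(\left(-10525 + 2348\right) - 6052\right) + \left(1 - \frac{492}{5}\right)} = \frac{1}{\left(-8177 - 6052\right) + \left(1 - \frac{492}{5}\right)} = \frac{1}{-14229 - \frac{487}{5}} = \frac{1}{- \frac{71632}{5}} = - \frac{5}{71632}$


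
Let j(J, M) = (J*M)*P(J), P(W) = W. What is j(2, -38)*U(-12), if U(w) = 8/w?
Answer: 304/3 ≈ 101.33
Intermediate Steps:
j(J, M) = M*J**2 (j(J, M) = (J*M)*J = M*J**2)
j(2, -38)*U(-12) = (-38*2**2)*(8/(-12)) = (-38*4)*(8*(-1/12)) = -152*(-2/3) = 304/3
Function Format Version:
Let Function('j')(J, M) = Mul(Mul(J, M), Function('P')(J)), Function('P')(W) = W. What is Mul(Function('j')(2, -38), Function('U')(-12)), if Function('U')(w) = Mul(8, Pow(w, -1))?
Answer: Rational(304, 3) ≈ 101.33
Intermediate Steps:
Function('j')(J, M) = Mul(M, Pow(J, 2)) (Function('j')(J, M) = Mul(Mul(J, M), J) = Mul(M, Pow(J, 2)))
Mul(Function('j')(2, -38), Function('U')(-12)) = Mul(Mul(-38, Pow(2, 2)), Mul(8, Pow(-12, -1))) = Mul(Mul(-38, 4), Mul(8, Rational(-1, 12))) = Mul(-152, Rational(-2, 3)) = Rational(304, 3)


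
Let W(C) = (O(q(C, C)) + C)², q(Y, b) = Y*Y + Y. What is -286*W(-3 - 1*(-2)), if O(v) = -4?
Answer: -7150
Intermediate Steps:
q(Y, b) = Y + Y² (q(Y, b) = Y² + Y = Y + Y²)
W(C) = (-4 + C)²
-286*W(-3 - 1*(-2)) = -286*(-4 + (-3 - 1*(-2)))² = -286*(-4 + (-3 + 2))² = -286*(-4 - 1)² = -286*(-5)² = -286*25 = -7150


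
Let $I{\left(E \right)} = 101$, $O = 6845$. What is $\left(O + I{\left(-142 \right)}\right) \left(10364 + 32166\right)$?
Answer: $295413380$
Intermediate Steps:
$\left(O + I{\left(-142 \right)}\right) \left(10364 + 32166\right) = \left(6845 + 101\right) \left(10364 + 32166\right) = 6946 \cdot 42530 = 295413380$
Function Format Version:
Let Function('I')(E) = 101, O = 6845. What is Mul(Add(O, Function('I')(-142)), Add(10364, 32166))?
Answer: 295413380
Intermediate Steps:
Mul(Add(O, Function('I')(-142)), Add(10364, 32166)) = Mul(Add(6845, 101), Add(10364, 32166)) = Mul(6946, 42530) = 295413380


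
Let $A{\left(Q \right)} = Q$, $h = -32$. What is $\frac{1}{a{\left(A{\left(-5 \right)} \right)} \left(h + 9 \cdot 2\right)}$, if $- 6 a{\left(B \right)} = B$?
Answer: $- \frac{3}{35} \approx -0.085714$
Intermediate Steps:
$a{\left(B \right)} = - \frac{B}{6}$
$\frac{1}{a{\left(A{\left(-5 \right)} \right)} \left(h + 9 \cdot 2\right)} = \frac{1}{\left(- \frac{1}{6}\right) \left(-5\right) \left(-32 + 9 \cdot 2\right)} = \frac{1}{\frac{5}{6} \left(-32 + 18\right)} = \frac{1}{\frac{5}{6} \left(-14\right)} = \frac{1}{- \frac{35}{3}} = - \frac{3}{35}$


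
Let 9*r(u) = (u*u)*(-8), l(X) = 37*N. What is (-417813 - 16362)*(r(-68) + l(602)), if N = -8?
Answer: 5739214600/3 ≈ 1.9131e+9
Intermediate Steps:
l(X) = -296 (l(X) = 37*(-8) = -296)
r(u) = -8*u²/9 (r(u) = ((u*u)*(-8))/9 = (u²*(-8))/9 = (-8*u²)/9 = -8*u²/9)
(-417813 - 16362)*(r(-68) + l(602)) = (-417813 - 16362)*(-8/9*(-68)² - 296) = -434175*(-8/9*4624 - 296) = -434175*(-36992/9 - 296) = -434175*(-39656/9) = 5739214600/3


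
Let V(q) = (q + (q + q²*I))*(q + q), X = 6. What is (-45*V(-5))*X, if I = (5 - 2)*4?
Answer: 783000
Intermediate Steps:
I = 12 (I = 3*4 = 12)
V(q) = 2*q*(2*q + 12*q²) (V(q) = (q + (q + q²*12))*(q + q) = (q + (q + 12*q²))*(2*q) = (2*q + 12*q²)*(2*q) = 2*q*(2*q + 12*q²))
(-45*V(-5))*X = -45*(-5)²*(4 + 24*(-5))*6 = -1125*(4 - 120)*6 = -1125*(-116)*6 = -45*(-2900)*6 = 130500*6 = 783000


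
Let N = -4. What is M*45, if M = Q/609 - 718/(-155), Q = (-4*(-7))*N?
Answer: 179958/899 ≈ 200.18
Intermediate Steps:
Q = -112 (Q = -4*(-7)*(-4) = 28*(-4) = -112)
M = 59986/13485 (M = -112/609 - 718/(-155) = -112*1/609 - 718*(-1/155) = -16/87 + 718/155 = 59986/13485 ≈ 4.4483)
M*45 = (59986/13485)*45 = 179958/899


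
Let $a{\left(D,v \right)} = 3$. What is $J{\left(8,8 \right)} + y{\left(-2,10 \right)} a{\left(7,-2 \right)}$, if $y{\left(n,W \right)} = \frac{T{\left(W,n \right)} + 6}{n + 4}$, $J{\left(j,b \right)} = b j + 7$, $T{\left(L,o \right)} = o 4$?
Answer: $68$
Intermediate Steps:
$T{\left(L,o \right)} = 4 o$
$J{\left(j,b \right)} = 7 + b j$
$y{\left(n,W \right)} = \frac{6 + 4 n}{4 + n}$ ($y{\left(n,W \right)} = \frac{4 n + 6}{n + 4} = \frac{6 + 4 n}{4 + n}$)
$J{\left(8,8 \right)} + y{\left(-2,10 \right)} a{\left(7,-2 \right)} = \left(7 + 8 \cdot 8\right) + \frac{2 \left(3 + 2 \left(-2\right)\right)}{4 - 2} \cdot 3 = \left(7 + 64\right) + \frac{2 \left(3 - 4\right)}{2} \cdot 3 = 71 + 2 \cdot \frac{1}{2} \left(-1\right) 3 = 71 - 3 = 68$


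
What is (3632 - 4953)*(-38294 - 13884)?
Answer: 68927138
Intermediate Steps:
(3632 - 4953)*(-38294 - 13884) = -1321*(-52178) = 68927138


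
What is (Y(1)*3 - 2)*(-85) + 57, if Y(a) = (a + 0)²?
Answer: -28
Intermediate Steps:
Y(a) = a²
(Y(1)*3 - 2)*(-85) + 57 = (1²*3 - 2)*(-85) + 57 = (1*3 - 2)*(-85) + 57 = (3 - 2)*(-85) + 57 = 1*(-85) + 57 = -85 + 57 = -28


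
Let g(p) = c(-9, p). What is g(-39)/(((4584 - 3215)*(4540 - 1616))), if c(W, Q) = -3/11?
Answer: -3/44032516 ≈ -6.8131e-8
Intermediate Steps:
c(W, Q) = -3/11 (c(W, Q) = -3*1/11 = -3/11)
g(p) = -3/11
g(-39)/(((4584 - 3215)*(4540 - 1616))) = -3*1/((4540 - 1616)*(4584 - 3215))/11 = -3/(11*(1369*2924)) = -3/11/4002956 = -3/11*1/4002956 = -3/44032516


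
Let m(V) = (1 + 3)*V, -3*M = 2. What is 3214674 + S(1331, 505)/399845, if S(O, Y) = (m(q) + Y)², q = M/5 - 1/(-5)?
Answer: 289208605685491/89965125 ≈ 3.2147e+6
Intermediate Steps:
M = -⅔ (M = -⅓*2 = -⅔ ≈ -0.66667)
q = 1/15 (q = -⅔/5 - 1/(-5) = -⅔*⅕ - 1*(-⅕) = -2/15 + ⅕ = 1/15 ≈ 0.066667)
m(V) = 4*V
S(O, Y) = (4/15 + Y)² (S(O, Y) = (4*(1/15) + Y)² = (4/15 + Y)²)
3214674 + S(1331, 505)/399845 = 3214674 + ((4 + 15*505)²/225)/399845 = 3214674 + ((4 + 7575)²/225)*(1/399845) = 3214674 + ((1/225)*7579²)*(1/399845) = 3214674 + ((1/225)*57441241)*(1/399845) = 3214674 + (57441241/225)*(1/399845) = 3214674 + 57441241/89965125 = 289208605685491/89965125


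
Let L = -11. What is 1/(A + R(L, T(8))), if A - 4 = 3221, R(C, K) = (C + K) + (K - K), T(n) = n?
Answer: 1/3222 ≈ 0.00031037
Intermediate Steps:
R(C, K) = C + K (R(C, K) = (C + K) + 0 = C + K)
A = 3225 (A = 4 + 3221 = 3225)
1/(A + R(L, T(8))) = 1/(3225 + (-11 + 8)) = 1/(3225 - 3) = 1/3222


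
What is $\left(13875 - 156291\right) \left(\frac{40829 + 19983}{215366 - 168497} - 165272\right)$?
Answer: $\frac{367721556378432}{15623} \approx 2.3537 \cdot 10^{10}$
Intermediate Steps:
$\left(13875 - 156291\right) \left(\frac{40829 + 19983}{215366 - 168497} - 165272\right) = - 142416 \left(\frac{60812}{46869} - 165272\right) = \left(-142416\right) \left(- \frac{7746072556}{46869}\right) = \frac{367721556378432}{15623}$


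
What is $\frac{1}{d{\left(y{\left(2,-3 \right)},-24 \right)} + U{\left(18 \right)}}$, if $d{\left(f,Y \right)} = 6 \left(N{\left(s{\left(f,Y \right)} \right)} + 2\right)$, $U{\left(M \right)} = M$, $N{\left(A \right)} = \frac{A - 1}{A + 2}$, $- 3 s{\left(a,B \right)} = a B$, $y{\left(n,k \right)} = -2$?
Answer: $\frac{7}{261} \approx 0.02682$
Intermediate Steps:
$s{\left(a,B \right)} = - \frac{B a}{3}$ ($s{\left(a,B \right)} = - \frac{a B}{3} = - \frac{B a}{3}$)
$N{\left(A \right)} = \frac{-1 + A}{2 + A}$
$d{\left(f,Y \right)} = 12 + \frac{6 \left(-1 - \frac{Y f}{3}\right)}{2 - \frac{Y f}{3}}$ ($d{\left(f,Y \right)} = 6 \left(\frac{-1 - \frac{Y f}{3}}{2 - \frac{Y f}{3}} + 2\right) = 6 \left(2 + \frac{-1 - \frac{Y f}{3}}{2 - \frac{Y f}{3}}\right) = 12 + \frac{6 \left(-1 - \frac{Y f}{3}\right)}{2 - \frac{Y f}{3}}$)
$\frac{1}{d{\left(y{\left(2,-3 \right)},-24 \right)} + U{\left(18 \right)}} = \frac{1}{\frac{18 \left(-3 - -48\right)}{-6 - -48} + 18} = \frac{1}{\frac{18 \left(-3 + 48\right)}{-6 + 48} + 18} = \frac{1}{18 \cdot \frac{1}{42} \cdot 45 + 18} = \frac{1}{\frac{135}{7} + 18} = \frac{1}{\frac{261}{7}} = \frac{7}{261}$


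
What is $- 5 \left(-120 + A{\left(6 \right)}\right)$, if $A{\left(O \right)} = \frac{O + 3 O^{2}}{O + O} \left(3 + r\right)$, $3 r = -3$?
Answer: $505$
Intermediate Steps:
$r = -1$ ($r = \frac{1}{3} \left(-3\right) = -1$)
$A{\left(O \right)} = \frac{O + 3 O^{2}}{O}$ ($A{\left(O \right)} = \frac{O + 3 O^{2}}{O + O} \left(3 - 1\right) = \frac{O + 3 O^{2}}{2 O} 2 = \frac{O + 3 O^{2}}{O}$)
$- 5 \left(-120 + A{\left(6 \right)}\right) = - 5 \left(-120 + \left(1 + 3 \cdot 6\right)\right) = - 5 \left(-120 + \left(1 + 18\right)\right) = - 5 \left(-120 + 19\right) = \left(-5\right) \left(-101\right) = 505$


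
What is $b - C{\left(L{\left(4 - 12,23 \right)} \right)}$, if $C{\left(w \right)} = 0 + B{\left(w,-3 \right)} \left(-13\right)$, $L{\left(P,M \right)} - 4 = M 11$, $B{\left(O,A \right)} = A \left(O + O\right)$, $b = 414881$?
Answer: $394835$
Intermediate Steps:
$B{\left(O,A \right)} = 2 A O$ ($B{\left(O,A \right)} = A 2 O = 2 A O$)
$L{\left(P,M \right)} = 4 + 11 M$ ($L{\left(P,M \right)} = 4 + M 11 = 4 + 11 M$)
$C{\left(w \right)} = 78 w$ ($C{\left(w \right)} = 0 + 2 \left(-3\right) w \left(-13\right) = 0 + - 6 w \left(-13\right) = 0 + 78 w = 78 w$)
$b - C{\left(L{\left(4 - 12,23 \right)} \right)} = 414881 - 78 \left(4 + 11 \cdot 23\right) = 414881 - 78 \left(4 + 253\right) = 414881 - 78 \cdot 257 = 414881 - 20046 = 394835$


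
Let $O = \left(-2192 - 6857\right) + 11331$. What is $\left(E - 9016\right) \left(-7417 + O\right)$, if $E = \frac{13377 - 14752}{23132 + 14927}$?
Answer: $\frac{1762030673065}{38059} \approx 4.6297 \cdot 10^{7}$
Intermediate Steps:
$O = 2282$ ($O = -9049 + 11331 = 2282$)
$E = - \frac{1375}{38059} \approx -0.036128$
$\left(E - 9016\right) \left(-7417 + O\right) = \left(- \frac{1375}{38059} - 9016\right) \left(-7417 + 2282\right) = \left(- \frac{343141319}{38059}\right) \left(-5135\right) = \frac{1762030673065}{38059}$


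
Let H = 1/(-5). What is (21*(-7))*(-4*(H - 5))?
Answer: -15288/5 ≈ -3057.6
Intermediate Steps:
H = -⅕ ≈ -0.20000
(21*(-7))*(-4*(H - 5)) = (21*(-7))*(-4*(-⅕ - 5)) = -(-588)*(-26)/5 = -147*104/5 = -15288/5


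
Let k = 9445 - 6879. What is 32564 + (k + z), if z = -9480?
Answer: 25650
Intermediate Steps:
k = 2566
32564 + (k + z) = 32564 + (2566 - 9480) = 32564 - 6914 = 25650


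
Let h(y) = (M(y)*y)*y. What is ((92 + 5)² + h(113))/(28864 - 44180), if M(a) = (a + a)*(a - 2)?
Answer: -320332543/15316 ≈ -20915.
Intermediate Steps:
M(a) = 2*a*(-2 + a) (M(a) = (2*a)*(-2 + a) = 2*a*(-2 + a))
h(y) = 2*y³*(-2 + y) (h(y) = ((2*y*(-2 + y))*y)*y = (2*y²*(-2 + y))*y = 2*y³*(-2 + y))
((92 + 5)² + h(113))/(28864 - 44180) = ((92 + 5)² + 2*113³*(-2 + 113))/(28864 - 44180) = (97² + 2*1442897*111)/(-15316) = (9409 + 320323134)*(-1/15316) = 320332543*(-1/15316) = -320332543/15316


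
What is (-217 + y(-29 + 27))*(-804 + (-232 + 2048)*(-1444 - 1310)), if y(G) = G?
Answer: 1095452892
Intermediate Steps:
(-217 + y(-29 + 27))*(-804 + (-232 + 2048)*(-1444 - 1310)) = (-217 + (-29 + 27))*(-804 + (-232 + 2048)*(-1444 - 1310)) = (-217 - 2)*(-804 + 1816*(-2754)) = -219*(-804 - 5001264) = -219*(-5002068) = 1095452892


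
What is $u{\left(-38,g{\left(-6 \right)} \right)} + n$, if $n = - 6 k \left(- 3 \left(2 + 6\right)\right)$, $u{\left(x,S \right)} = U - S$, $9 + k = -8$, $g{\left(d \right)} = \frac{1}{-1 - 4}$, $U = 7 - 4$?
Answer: $- \frac{12224}{5} \approx -2444.8$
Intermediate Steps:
$U = 3$
$g{\left(d \right)} = - \frac{1}{5}$ ($g{\left(d \right)} = \frac{1}{-5} = - \frac{1}{5}$)
$k = -17$ ($k = -9 - 8 = -17$)
$u{\left(x,S \right)} = 3 - S$
$n = -2448$ ($n = \left(-6\right) \left(-17\right) \left(- 3 \left(2 + 6\right)\right) = 102 \left(\left(-3\right) 8\right) = 102 \left(-24\right) = -2448$)
$u{\left(-38,g{\left(-6 \right)} \right)} + n = \left(3 - - \frac{1}{5}\right) - 2448 = \left(3 + \frac{1}{5}\right) - 2448 = \frac{16}{5} - 2448 = - \frac{12224}{5}$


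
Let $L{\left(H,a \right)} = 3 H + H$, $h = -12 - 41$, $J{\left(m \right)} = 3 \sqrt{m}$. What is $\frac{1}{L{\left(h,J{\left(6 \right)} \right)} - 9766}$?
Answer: $- \frac{1}{9978} \approx -0.00010022$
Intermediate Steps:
$h = -53$ ($h = -12 - 41 = -53$)
$L{\left(H,a \right)} = 4 H$
$\frac{1}{L{\left(h,J{\left(6 \right)} \right)} - 9766} = \frac{1}{4 \left(-53\right) - 9766} = \frac{1}{-212 - 9766} = \frac{1}{-9978} = - \frac{1}{9978}$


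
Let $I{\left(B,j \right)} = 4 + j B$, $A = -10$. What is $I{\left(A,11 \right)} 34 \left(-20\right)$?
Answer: $72080$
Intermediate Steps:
$I{\left(B,j \right)} = 4 + B j$
$I{\left(A,11 \right)} 34 \left(-20\right) = \left(4 - 110\right) 34 \left(-20\right) = \left(-106\right) 34 \left(-20\right) = \left(-3604\right) \left(-20\right) = 72080$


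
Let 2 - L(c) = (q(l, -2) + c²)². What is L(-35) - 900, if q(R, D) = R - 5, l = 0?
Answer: -1489298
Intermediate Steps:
q(R, D) = -5 + R
L(c) = 2 - (-5 + c²)² (L(c) = 2 - ((-5 + 0) + c²)² = 2 - (-5 + c²)²)
L(-35) - 900 = (2 - (-5 + (-35)²)²) - 900 = (2 - (-5 + 1225)²) - 900 = (2 - 1*1220²) - 900 = (2 - 1*1488400) - 900 = (2 - 1488400) - 900 = -1488398 - 900 = -1489298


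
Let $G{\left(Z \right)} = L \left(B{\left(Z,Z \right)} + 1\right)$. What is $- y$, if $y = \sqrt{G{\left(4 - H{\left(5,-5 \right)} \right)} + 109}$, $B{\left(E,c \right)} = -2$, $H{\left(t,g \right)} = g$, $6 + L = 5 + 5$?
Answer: $- \sqrt{105} \approx -10.247$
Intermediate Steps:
$L = 4$ ($L = -6 + \left(5 + 5\right) = -6 + 10 = 4$)
$G{\left(Z \right)} = -4$ ($G{\left(Z \right)} = 4 \left(-2 + 1\right) = 4 \left(-1\right) = -4$)
$y = \sqrt{105}$ ($y = \sqrt{-4 + 109} = \sqrt{105} \approx 10.247$)
$- y = - \sqrt{105}$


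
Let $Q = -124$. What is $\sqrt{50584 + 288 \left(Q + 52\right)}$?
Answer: $2 \sqrt{7462} \approx 172.77$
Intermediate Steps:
$\sqrt{50584 + 288 \left(Q + 52\right)} = \sqrt{50584 + 288 \left(-124 + 52\right)} = \sqrt{50584 + 288 \left(-72\right)} = \sqrt{50584 - 20736} = \sqrt{29848} = 2 \sqrt{7462}$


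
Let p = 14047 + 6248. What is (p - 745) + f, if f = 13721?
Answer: 33271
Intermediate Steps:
p = 20295
(p - 745) + f = (20295 - 745) + 13721 = 19550 + 13721 = 33271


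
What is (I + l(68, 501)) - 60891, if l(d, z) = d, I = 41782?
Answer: -19041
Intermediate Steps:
(I + l(68, 501)) - 60891 = (41782 + 68) - 60891 = 41850 - 60891 = -19041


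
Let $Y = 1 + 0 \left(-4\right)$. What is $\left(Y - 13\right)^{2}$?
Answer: $144$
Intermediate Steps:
$Y = 1$ ($Y = 1 + 0 = 1$)
$\left(Y - 13\right)^{2} = \left(1 - 13\right)^{2} = \left(-12\right)^{2} = 144$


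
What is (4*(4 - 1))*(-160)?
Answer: -1920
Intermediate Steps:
(4*(4 - 1))*(-160) = (4*3)*(-160) = 12*(-160) = -1920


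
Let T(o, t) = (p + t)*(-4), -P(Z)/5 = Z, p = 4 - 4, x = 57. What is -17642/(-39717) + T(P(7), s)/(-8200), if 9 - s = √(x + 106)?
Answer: 36523553/81419850 - √163/2050 ≈ 0.44236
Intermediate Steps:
p = 0
P(Z) = -5*Z
s = 9 - √163 (s = 9 - √(57 + 106) = 9 - √163 ≈ -3.7671)
T(o, t) = -4*t (T(o, t) = (0 + t)*(-4) = t*(-4) = -4*t)
-17642/(-39717) + T(P(7), s)/(-8200) = -17642/(-39717) - 4*(9 - √163)/(-8200) = -17642*(-1/39717) + (-36 + 4*√163)*(-1/8200) = 17642/39717 + (9/2050 - √163/2050) = 36523553/81419850 - √163/2050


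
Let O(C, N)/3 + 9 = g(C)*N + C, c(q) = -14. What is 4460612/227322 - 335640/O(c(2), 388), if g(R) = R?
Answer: 4976542382/124004151 ≈ 40.132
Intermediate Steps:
O(C, N) = -27 + 3*C + 3*C*N (O(C, N) = -27 + 3*(C*N + C) = -27 + 3*(C + C*N) = -27 + (3*C + 3*C*N) = -27 + 3*C + 3*C*N)
4460612/227322 - 335640/O(c(2), 388) = 4460612/227322 - 335640/(-27 + 3*(-14) + 3*(-14)*388) = 4460612*(1/227322) - 335640/(-27 - 42 - 16296) = 2230306/113661 - 335640/(-16365) = 2230306/113661 - 335640*(-1/16365) = 2230306/113661 + 22376/1091 = 4976542382/124004151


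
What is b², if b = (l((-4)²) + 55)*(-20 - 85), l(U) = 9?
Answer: 45158400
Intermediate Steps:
b = -6720 (b = (9 + 55)*(-20 - 85) = 64*(-105) = -6720)
b² = (-6720)² = 45158400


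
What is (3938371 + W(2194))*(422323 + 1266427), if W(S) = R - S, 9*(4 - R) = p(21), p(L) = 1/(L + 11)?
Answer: 957200494735625/144 ≈ 6.6472e+12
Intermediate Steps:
p(L) = 1/(11 + L)
R = 1151/288 (R = 4 - 1/(9*(11 + 21)) = 4 - 1/9/32 = 4 - 1/9*1/32 = 4 - 1/288 = 1151/288 ≈ 3.9965)
W(S) = 1151/288 - S
(3938371 + W(2194))*(422323 + 1266427) = (3938371 + (1151/288 - 1*2194))*(422323 + 1266427) = (3938371 + (1151/288 - 2194))*1688750 = (3938371 - 630721/288)*1688750 = (1133620127/288)*1688750 = 957200494735625/144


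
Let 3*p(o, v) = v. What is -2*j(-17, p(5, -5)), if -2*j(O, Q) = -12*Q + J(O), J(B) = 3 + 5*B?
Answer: -62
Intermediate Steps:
p(o, v) = v/3
j(O, Q) = -3/2 + 6*Q - 5*O/2 (j(O, Q) = -(-12*Q + (3 + 5*O))/2 = -(3 - 12*Q + 5*O)/2 = -3/2 + 6*Q - 5*O/2)
-2*j(-17, p(5, -5)) = -2*(-3/2 + 6*((1/3)*(-5)) - 5/2*(-17)) = -2*(-3/2 + 6*(-5/3) + 85/2) = -2*(-3/2 - 10 + 85/2) = -2*31 = -62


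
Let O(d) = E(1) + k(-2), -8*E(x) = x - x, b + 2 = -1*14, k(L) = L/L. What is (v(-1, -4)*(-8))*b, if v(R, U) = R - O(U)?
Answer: -256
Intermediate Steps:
k(L) = 1
b = -16 (b = -2 - 1*14 = -2 - 14 = -16)
E(x) = 0 (E(x) = -(x - x)/8 = -⅛*0 = 0)
O(d) = 1 (O(d) = 0 + 1 = 1)
v(R, U) = -1 + R (v(R, U) = R - 1*1 = R - 1 = -1 + R)
(v(-1, -4)*(-8))*b = ((-1 - 1)*(-8))*(-16) = -2*(-8)*(-16) = 16*(-16) = -256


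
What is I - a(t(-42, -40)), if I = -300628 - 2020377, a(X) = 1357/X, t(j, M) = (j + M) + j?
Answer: -287803263/124 ≈ -2.3210e+6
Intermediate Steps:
t(j, M) = M + 2*j (t(j, M) = (M + j) + j = M + 2*j)
I = -2321005
I - a(t(-42, -40)) = -2321005 - 1357/(-40 + 2*(-42)) = -2321005 - 1357/(-40 - 84) = -2321005 - 1357/(-124) = -2321005 - 1357*(-1)/124 = -2321005 - 1*(-1357/124) = -2321005 + 1357/124 = -287803263/124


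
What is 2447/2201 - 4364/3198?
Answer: -889829/3519399 ≈ -0.25284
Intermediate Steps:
2447/2201 - 4364/3198 = 2447*(1/2201) - 4364*1/3198 = 2447/2201 - 2182/1599 = -889829/3519399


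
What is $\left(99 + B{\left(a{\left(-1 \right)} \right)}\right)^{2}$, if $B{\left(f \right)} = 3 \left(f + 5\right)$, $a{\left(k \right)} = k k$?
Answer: $13689$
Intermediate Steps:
$a{\left(k \right)} = k^{2}$
$B{\left(f \right)} = 15 + 3 f$ ($B{\left(f \right)} = 3 \left(5 + f\right) = 15 + 3 f$)
$\left(99 + B{\left(a{\left(-1 \right)} \right)}\right)^{2} = \left(99 + \left(15 + 3 \left(-1\right)^{2}\right)\right)^{2} = \left(99 + \left(15 + 3 \cdot 1\right)\right)^{2} = \left(99 + \left(15 + 3\right)\right)^{2} = \left(99 + 18\right)^{2} = 117^{2} = 13689$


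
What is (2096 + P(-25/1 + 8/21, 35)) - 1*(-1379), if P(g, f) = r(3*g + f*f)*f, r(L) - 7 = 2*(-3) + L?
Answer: 43800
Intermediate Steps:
r(L) = 1 + L (r(L) = 7 + (2*(-3) + L) = 7 + (-6 + L) = 1 + L)
P(g, f) = f*(1 + f² + 3*g) (P(g, f) = (1 + (3*g + f*f))*f = (1 + (3*g + f²))*f = (1 + (f² + 3*g))*f = (1 + f² + 3*g)*f = f*(1 + f² + 3*g))
(2096 + P(-25/1 + 8/21, 35)) - 1*(-1379) = (2096 + 35*(1 + 35² + 3*(-25/1 + 8/21))) - 1*(-1379) = (2096 + 35*(1 + 1225 + 3*(-25*1 + 8*(1/21)))) + 1379 = (2096 + 35*(1 + 1225 + 3*(-25 + 8/21))) + 1379 = (2096 + 35*(1 + 1225 + 3*(-517/21))) + 1379 = (2096 + 35*(1 + 1225 - 517/7)) + 1379 = (2096 + 35*(8065/7)) + 1379 = (2096 + 40325) + 1379 = 42421 + 1379 = 43800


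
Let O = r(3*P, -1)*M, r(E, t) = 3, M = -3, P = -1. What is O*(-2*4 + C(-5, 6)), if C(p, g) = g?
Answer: 18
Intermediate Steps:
O = -9 (O = 3*(-3) = -9)
O*(-2*4 + C(-5, 6)) = -9*(-2*4 + 6) = -9*(-8 + 6) = -9*(-2) = 18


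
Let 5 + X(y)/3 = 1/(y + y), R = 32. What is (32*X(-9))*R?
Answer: -46592/3 ≈ -15531.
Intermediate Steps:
X(y) = -15 + 3/(2*y) (X(y) = -15 + 3/(y + y) = -15 + 3/((2*y)) = -15 + 3*(1/(2*y)) = -15 + 3/(2*y))
(32*X(-9))*R = (32*(-15 + (3/2)/(-9)))*32 = (32*(-15 + (3/2)*(-⅑)))*32 = (32*(-15 - ⅙))*32 = (32*(-91/6))*32 = -1456/3*32 = -46592/3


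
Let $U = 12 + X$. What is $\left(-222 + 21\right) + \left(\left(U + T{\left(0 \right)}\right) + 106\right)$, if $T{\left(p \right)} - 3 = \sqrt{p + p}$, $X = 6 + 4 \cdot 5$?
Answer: $-54$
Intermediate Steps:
$X = 26$ ($X = 6 + 20 = 26$)
$T{\left(p \right)} = 3 + \sqrt{2} \sqrt{p}$ ($T{\left(p \right)} = 3 + \sqrt{p + p} = 3 + \sqrt{2 p} = 3 + \sqrt{2} \sqrt{p}$)
$U = 38$ ($U = 12 + 26 = 38$)
$\left(-222 + 21\right) + \left(\left(U + T{\left(0 \right)}\right) + 106\right) = \left(-222 + 21\right) + \left(\left(38 + \left(3 + \sqrt{2} \sqrt{0}\right)\right) + 106\right) = -201 + \left(\left(38 + \left(3 + \sqrt{2} \cdot 0\right)\right) + 106\right) = -201 + \left(\left(38 + \left(3 + 0\right)\right) + 106\right) = -201 + \left(\left(38 + 3\right) + 106\right) = -201 + \left(41 + 106\right) = -201 + 147 = -54$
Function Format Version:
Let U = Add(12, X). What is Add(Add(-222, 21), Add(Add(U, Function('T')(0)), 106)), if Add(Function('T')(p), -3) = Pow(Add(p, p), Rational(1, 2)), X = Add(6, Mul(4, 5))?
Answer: -54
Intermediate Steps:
X = 26 (X = Add(6, 20) = 26)
Function('T')(p) = Add(3, Mul(Pow(2, Rational(1, 2)), Pow(p, Rational(1, 2)))) (Function('T')(p) = Add(3, Pow(Add(p, p), Rational(1, 2))) = Add(3, Pow(Mul(2, p), Rational(1, 2))) = Add(3, Mul(Pow(2, Rational(1, 2)), Pow(p, Rational(1, 2)))))
U = 38 (U = Add(12, 26) = 38)
Add(Add(-222, 21), Add(Add(U, Function('T')(0)), 106)) = Add(Add(-222, 21), Add(Add(38, Add(3, Mul(Pow(2, Rational(1, 2)), Pow(0, Rational(1, 2))))), 106)) = Add(-201, Add(Add(38, Add(3, Mul(Pow(2, Rational(1, 2)), 0))), 106)) = Add(-201, Add(Add(38, Add(3, 0)), 106)) = Add(-201, Add(Add(38, 3), 106)) = Add(-201, Add(41, 106)) = Add(-201, 147) = -54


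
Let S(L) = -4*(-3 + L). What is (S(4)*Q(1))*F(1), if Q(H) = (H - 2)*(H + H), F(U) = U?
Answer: 8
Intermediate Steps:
Q(H) = 2*H*(-2 + H) (Q(H) = (-2 + H)*(2*H) = 2*H*(-2 + H))
S(L) = 12 - 4*L
(S(4)*Q(1))*F(1) = ((12 - 4*4)*(2*1*(-2 + 1)))*1 = ((12 - 16)*(2*1*(-1)))*1 = -4*(-2)*1 = 8*1 = 8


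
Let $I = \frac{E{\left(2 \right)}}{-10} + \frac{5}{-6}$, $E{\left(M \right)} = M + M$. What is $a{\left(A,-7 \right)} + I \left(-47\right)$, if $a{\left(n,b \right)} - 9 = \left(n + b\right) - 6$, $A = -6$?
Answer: $\frac{1439}{30} \approx 47.967$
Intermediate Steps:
$E{\left(M \right)} = 2 M$
$a{\left(n,b \right)} = 3 + b + n$ ($a{\left(n,b \right)} = 9 - \left(6 - b - n\right) = 9 + \left(-6 + b + n\right) = 3 + b + n$)
$I = - \frac{37}{30}$ ($I = \frac{2 \cdot 2}{-10} + \frac{5}{-6} = 4 \left(- \frac{1}{10}\right) + 5 \left(- \frac{1}{6}\right) = - \frac{2}{5} - \frac{5}{6} = - \frac{37}{30} \approx -1.2333$)
$a{\left(A,-7 \right)} + I \left(-47\right) = \left(3 - 7 - 6\right) - - \frac{1739}{30} = -10 + \frac{1739}{30} = \frac{1439}{30}$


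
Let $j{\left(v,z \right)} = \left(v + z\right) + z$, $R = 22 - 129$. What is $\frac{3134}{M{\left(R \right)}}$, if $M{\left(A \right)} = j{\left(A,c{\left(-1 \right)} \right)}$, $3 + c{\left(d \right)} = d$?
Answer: $- \frac{3134}{115} \approx -27.252$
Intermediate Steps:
$c{\left(d \right)} = -3 + d$
$R = -107$ ($R = 22 - 129 = -107$)
$j{\left(v,z \right)} = v + 2 z$
$M{\left(A \right)} = -8 + A$ ($M{\left(A \right)} = A + 2 \left(-3 - 1\right) = A + 2 \left(-4\right) = A - 8 = -8 + A$)
$\frac{3134}{M{\left(R \right)}} = \frac{3134}{-8 - 107} = \frac{3134}{-115} = 3134 \left(- \frac{1}{115}\right) = - \frac{3134}{115}$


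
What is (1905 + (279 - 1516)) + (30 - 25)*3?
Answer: 683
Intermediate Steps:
(1905 + (279 - 1516)) + (30 - 25)*3 = (1905 - 1237) + 5*3 = 668 + 15 = 683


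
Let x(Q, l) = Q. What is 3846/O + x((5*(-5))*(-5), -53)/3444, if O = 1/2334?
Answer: 30915286541/3444 ≈ 8.9766e+6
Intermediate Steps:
O = 1/2334 ≈ 0.00042845
3846/O + x((5*(-5))*(-5), -53)/3444 = 3846/(1/2334) + ((5*(-5))*(-5))/3444 = 3846*2334 - 25*(-5)*(1/3444) = 8976564 + 125*(1/3444) = 8976564 + 125/3444 = 30915286541/3444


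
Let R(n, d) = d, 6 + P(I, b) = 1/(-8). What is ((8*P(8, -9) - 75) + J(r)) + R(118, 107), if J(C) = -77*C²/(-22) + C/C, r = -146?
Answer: 74590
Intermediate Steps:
P(I, b) = -49/8 (P(I, b) = -6 + 1/(-8) = -6 - ⅛ = -49/8)
J(C) = 1 + 7*C²/2 (J(C) = -77*C²*(-1/22) + 1 = 7*C²/2 + 1 = 1 + 7*C²/2)
((8*P(8, -9) - 75) + J(r)) + R(118, 107) = ((8*(-49/8) - 75) + (1 + (7/2)*(-146)²)) + 107 = ((-49 - 75) + (1 + (7/2)*21316)) + 107 = (-124 + (1 + 74606)) + 107 = (-124 + 74607) + 107 = 74483 + 107 = 74590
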